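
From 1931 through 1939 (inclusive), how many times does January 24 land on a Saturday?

1

Day of week of January 24 in each year:
1931: Sat ✓, 1932: Sun, 1933: Tue, 1934: Wed, 1935: Thu, 1936: Fri, 1937: Sun, 1938: Mon, 1939: Tue
Saturdays: 1931.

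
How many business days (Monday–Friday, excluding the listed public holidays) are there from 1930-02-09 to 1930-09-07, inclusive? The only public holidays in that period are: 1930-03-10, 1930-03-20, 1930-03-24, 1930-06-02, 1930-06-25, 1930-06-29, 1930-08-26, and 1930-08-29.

143

1930-02-09 is a Sunday.
From 1930-02-09 to 1930-09-07 is 211 days inclusive.
211 = 7 × 30 + 1, so there are 30 full weeks plus 1 extra day.
Each full week contributes 5 weekdays (Mon–Fri): 30 × 5 = 150.
The 1 extra day is Sunday — none qualify.
Total: 150 + 0 = 150.
Holidays: 1930-03-10 (Mon); 1930-03-20 (Thu); 1930-03-24 (Mon); 1930-06-02 (Mon); 1930-06-25 (Wed); 1930-06-29 (Sun); 1930-08-26 (Tue); 1930-08-29 (Fri).
7 of the 8 holidays fall on weekdays; the rest are weekends and were already excluded.
Business days: 150 − 7 = 143.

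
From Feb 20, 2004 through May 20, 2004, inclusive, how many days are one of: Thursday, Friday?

Feb 20, 2004 is a Friday.
From Feb 20, 2004 to May 20, 2004 is 91 days inclusive.
91 = 7 × 13, so the span is exactly 13 full weeks.
Each full week contributes 2 days from the set (Thu, Fri): 13 × 2 = 26.

26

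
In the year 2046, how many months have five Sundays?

A month has five Sundays exactly when Sunday falls within its first (length − 28) days.
Jan: 31 days, starts Mon → 5 of Mon, Tue, Wed
Feb: 28 days, starts Thu → 5 of (none)
Mar: 31 days, starts Thu → 5 of Thu, Fri, Sat
Apr: 30 days, starts Sun → 5 of Sun, Mon ✓
May: 31 days, starts Tue → 5 of Tue, Wed, Thu
Jun: 30 days, starts Fri → 5 of Fri, Sat
Jul: 31 days, starts Sun → 5 of Sun, Mon, Tue ✓
Aug: 31 days, starts Wed → 5 of Wed, Thu, Fri
Sep: 30 days, starts Sat → 5 of Sat, Sun ✓
Oct: 31 days, starts Mon → 5 of Mon, Tue, Wed
Nov: 30 days, starts Thu → 5 of Thu, Fri
Dec: 31 days, starts Sat → 5 of Sat, Sun, Mon ✓
Months with five Sundays: Apr, Jul, Sep, Dec.

4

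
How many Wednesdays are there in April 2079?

Apr 1, 2079 is a Saturday.
The range spans 30 days (inclusive of both endpoints).
30 = 7 × 4 + 2, so there are 4 full weeks plus 2 extra days.
Each full week contributes one Wednesday: 4 so far.
The 2 extra days are Sat, Sun — none qualify.
Total: 4 + 0 = 4.

4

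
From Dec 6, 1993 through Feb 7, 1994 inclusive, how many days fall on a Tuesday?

9 Tuesdays

Dec 6, 1993 is a Monday.
The range spans 64 days (inclusive of both endpoints).
64 = 7 × 9 + 1, so there are 9 full weeks plus 1 extra day.
Each full week contributes one Tuesday: 9 so far.
The 1 extra day is Mon — none qualify.
Total: 9 + 0 = 9.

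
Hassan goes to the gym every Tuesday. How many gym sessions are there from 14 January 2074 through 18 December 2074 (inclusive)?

14 January 2074 is a Sunday.
That's 339 days from start to end, counting both.
339 = 7 × 48 + 3, so there are 48 full weeks plus 3 extra days.
Each full week contributes one Tuesday: 48 so far.
The 3 extra days are Sunday, Monday, Tuesday — 1 of them qualifies.
Total: 48 + 1 = 49.

49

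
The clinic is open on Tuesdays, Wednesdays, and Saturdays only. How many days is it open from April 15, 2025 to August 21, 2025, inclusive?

56

April 15, 2025 is a Tuesday.
The range spans 129 days (inclusive of both endpoints).
129 = 7 × 18 + 3, so there are 18 full weeks plus 3 extra days.
Each full week contributes 3 days from the set (Tue, Wed, Sat): 18 × 3 = 54.
The 3 extra days are Tuesday, Wednesday, Thursday — 2 of them qualify.
Total: 54 + 2 = 56.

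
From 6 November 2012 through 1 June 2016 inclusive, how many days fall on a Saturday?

186

6 November 2012 is a Tuesday.
The range spans 1304 days (inclusive of both endpoints).
1304 = 7 × 186 + 2, so there are 186 full weeks plus 2 extra days.
Each full week contributes one Saturday: 186 so far.
The 2 extra days are Tuesday, Wednesday — none qualify.
Total: 186 + 0 = 186.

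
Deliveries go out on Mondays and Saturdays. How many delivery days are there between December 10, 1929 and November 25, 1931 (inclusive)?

204

December 10, 1929 is a Tuesday.
The range spans 716 days (inclusive of both endpoints).
716 = 7 × 102 + 2, so there are 102 full weeks plus 2 extra days.
Each full week contributes 2 days from the set (Mon, Sat): 102 × 2 = 204.
The 2 extra days are Tuesday, Wednesday — none qualify.
Total: 204 + 0 = 204.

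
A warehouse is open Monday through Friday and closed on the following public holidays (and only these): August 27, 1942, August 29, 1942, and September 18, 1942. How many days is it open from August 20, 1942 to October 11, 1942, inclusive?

35 working days

August 20, 1942 is a Thursday.
From August 20, 1942 to October 11, 1942 is 53 days inclusive.
53 = 7 × 7 + 4, so there are 7 full weeks plus 4 extra days.
Each full week contributes 5 weekdays (Mon–Fri): 7 × 5 = 35.
The 4 extra days are Thu, Fri, Sat, Sun — 2 of them qualify.
Total: 35 + 2 = 37.
Holidays: August 27, 1942 (Thu); August 29, 1942 (Sat); September 18, 1942 (Fri).
2 of the 3 holidays fall on weekdays; the rest are weekends and were already excluded.
Business days: 37 − 2 = 35.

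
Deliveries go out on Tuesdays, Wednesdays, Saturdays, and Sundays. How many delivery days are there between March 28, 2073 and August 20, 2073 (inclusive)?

84

March 28, 2073 is a Tuesday.
From March 28, 2073 to August 20, 2073 is 146 days inclusive.
146 = 7 × 20 + 6, so there are 20 full weeks plus 6 extra days.
Each full week contributes 4 days from the set (Tue, Wed, Sat, Sun): 20 × 4 = 80.
The 6 extra days are Tuesday, Wednesday, Thursday, Friday, Saturday, Sunday — 4 of them qualify.
Total: 80 + 4 = 84.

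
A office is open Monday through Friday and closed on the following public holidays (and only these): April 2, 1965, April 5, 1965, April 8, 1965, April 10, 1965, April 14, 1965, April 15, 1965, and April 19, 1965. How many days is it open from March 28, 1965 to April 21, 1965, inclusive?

March 28, 1965 is a Sunday.
From March 28, 1965 to April 21, 1965 is 25 days inclusive.
25 = 7 × 3 + 4, so there are 3 full weeks plus 4 extra days.
Each full week contributes 5 weekdays (Mon–Fri): 3 × 5 = 15.
The 4 extra days are Sunday, Monday, Tuesday, Wednesday — 3 of them qualify.
Total: 15 + 3 = 18.
Holidays: April 2, 1965 (Fri); April 5, 1965 (Mon); April 8, 1965 (Thu); April 10, 1965 (Sat); April 14, 1965 (Wed); April 15, 1965 (Thu); April 19, 1965 (Mon).
6 of the 7 holidays fall on weekdays; the rest are weekends and were already excluded.
Business days: 18 − 6 = 12.

12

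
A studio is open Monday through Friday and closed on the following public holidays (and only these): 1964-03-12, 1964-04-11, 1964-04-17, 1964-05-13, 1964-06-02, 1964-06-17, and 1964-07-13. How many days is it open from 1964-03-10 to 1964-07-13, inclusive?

84 working days

1964-03-10 is a Tuesday.
The range spans 126 days (inclusive of both endpoints).
126 = 7 × 18, so the span is exactly 18 full weeks.
Each full week contributes 5 weekdays (Mon–Fri): 18 × 5 = 90.
Total: 90.
Holidays: 1964-03-12 (Thu); 1964-04-11 (Sat); 1964-04-17 (Fri); 1964-05-13 (Wed); 1964-06-02 (Tue); 1964-06-17 (Wed); 1964-07-13 (Mon).
6 of the 7 holidays fall on weekdays; the rest are weekends and were already excluded.
Business days: 90 − 6 = 84.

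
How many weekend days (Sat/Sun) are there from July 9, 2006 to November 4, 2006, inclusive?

34

July 9, 2006 is a Sunday.
The range spans 119 days (inclusive of both endpoints).
119 = 7 × 17, so the span is exactly 17 full weeks.
Each full week contributes 2 weekend days (Sat, Sun): 17 × 2 = 34.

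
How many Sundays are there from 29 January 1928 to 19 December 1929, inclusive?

99 Sundays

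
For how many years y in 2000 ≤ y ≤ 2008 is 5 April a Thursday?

Day of week of April 5 in each year:
2000: Wed, 2001: Thu ✓, 2002: Fri, 2003: Sat, 2004: Mon, 2005: Tue, 2006: Wed, 2007: Thu ✓, 2008: Sat
Thursdays: 2001, 2007.

2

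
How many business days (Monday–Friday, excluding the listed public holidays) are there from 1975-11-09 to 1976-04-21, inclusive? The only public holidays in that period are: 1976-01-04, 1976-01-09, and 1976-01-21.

1975-11-09 is a Sunday.
The range spans 165 days (inclusive of both endpoints).
165 = 7 × 23 + 4, so there are 23 full weeks plus 4 extra days.
Each full week contributes 5 weekdays (Mon–Fri): 23 × 5 = 115.
The 4 extra days are Sunday, Monday, Tuesday, Wednesday — 3 of them qualify.
Total: 115 + 3 = 118.
Holidays: 1976-01-04 (Sun); 1976-01-09 (Fri); 1976-01-21 (Wed).
2 of the 3 holidays fall on weekdays; the rest are weekends and were already excluded.
Business days: 118 − 2 = 116.

116 business days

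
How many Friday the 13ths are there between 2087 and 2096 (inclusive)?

17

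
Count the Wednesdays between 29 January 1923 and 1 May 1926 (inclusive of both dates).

170

29 January 1923 is a Monday.
The range spans 1189 days (inclusive of both endpoints).
1189 = 7 × 169 + 6, so there are 169 full weeks plus 6 extra days.
Each full week contributes one Wednesday: 169 so far.
The 6 extra days are Mon, Tue, Wed, Thu, Fri, Sat — 1 of them qualifies.
Total: 169 + 1 = 170.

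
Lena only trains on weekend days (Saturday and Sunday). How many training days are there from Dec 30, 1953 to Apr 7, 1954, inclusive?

28

Dec 30, 1953 is a Wednesday.
That's 99 days from start to end, counting both.
99 = 7 × 14 + 1, so there are 14 full weeks plus 1 extra day.
Each full week contributes 2 weekend days (Sat, Sun): 14 × 2 = 28.
The 1 extra day is Wednesday — none qualify.
Total: 28 + 0 = 28.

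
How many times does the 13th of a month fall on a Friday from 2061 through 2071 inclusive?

20

Friday-the-13ths by year:
2061: May
2062: Jan, Oct
2063: Apr, Jul
2064: Jun
2065: Feb, Mar, Nov
2066: Aug
2067: May
2068: Jan, Apr, Jul
2069: Sep, Dec
2070: Jun
2071: Feb, Mar, Nov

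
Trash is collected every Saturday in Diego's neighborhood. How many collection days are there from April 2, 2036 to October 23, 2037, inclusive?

81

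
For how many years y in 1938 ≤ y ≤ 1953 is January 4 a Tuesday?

3

Day of week of January 4 in each year:
1938: Tue ✓, 1939: Wed, 1940: Thu, 1941: Sat, 1942: Sun, 1943: Mon, 1944: Tue ✓, 1945: Thu, 1946: Fri, 1947: Sat, 1948: Sun, 1949: Tue ✓, 1950: Wed, 1951: Thu, 1952: Fri, 1953: Sun
Tuesdays: 1938, 1944, 1949.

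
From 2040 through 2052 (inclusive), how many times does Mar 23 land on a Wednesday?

2

Day of week of March 23 in each year:
2040: Fri, 2041: Sat, 2042: Sun, 2043: Mon, 2044: Wed ✓, 2045: Thu, 2046: Fri, 2047: Sat, 2048: Mon, 2049: Tue, 2050: Wed ✓, 2051: Thu, 2052: Sat
Wednesdays: 2044, 2050.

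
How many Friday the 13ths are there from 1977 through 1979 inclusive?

Friday-the-13ths by year:
1977: May
1978: Jan, Oct
1979: Apr, Jul

5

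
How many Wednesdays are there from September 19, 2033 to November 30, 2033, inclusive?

11

September 19, 2033 is a Monday.
That's 73 days from start to end, counting both.
73 = 7 × 10 + 3, so there are 10 full weeks plus 3 extra days.
Each full week contributes one Wednesday: 10 so far.
The 3 extra days are Mon, Tue, Wed — 1 of them qualifies.
Total: 10 + 1 = 11.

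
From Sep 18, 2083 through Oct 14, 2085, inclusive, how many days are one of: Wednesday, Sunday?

Sep 18, 2083 is a Saturday.
From Sep 18, 2083 to Oct 14, 2085 is 758 days inclusive.
758 = 7 × 108 + 2, so there are 108 full weeks plus 2 extra days.
Each full week contributes 2 days from the set (Wed, Sun): 108 × 2 = 216.
The 2 extra days are Sat, Sun — 1 of them qualifies.
Total: 216 + 1 = 217.

217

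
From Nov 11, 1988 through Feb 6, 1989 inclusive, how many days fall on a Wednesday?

12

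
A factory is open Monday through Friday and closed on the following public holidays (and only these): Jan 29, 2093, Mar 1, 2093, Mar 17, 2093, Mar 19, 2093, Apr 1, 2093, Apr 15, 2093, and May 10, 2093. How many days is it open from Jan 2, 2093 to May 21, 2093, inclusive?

Jan 2, 2093 is a Friday.
The range spans 140 days (inclusive of both endpoints).
140 = 7 × 20, so the span is exactly 20 full weeks.
Each full week contributes 5 weekdays (Mon–Fri): 20 × 5 = 100.
Total: 100.
Holidays: Jan 29, 2093 (Thu); Mar 1, 2093 (Sun); Mar 17, 2093 (Tue); Mar 19, 2093 (Thu); Apr 1, 2093 (Wed); Apr 15, 2093 (Wed); May 10, 2093 (Sun).
5 of the 7 holidays fall on weekdays; the rest are weekends and were already excluded.
Business days: 100 − 5 = 95.

95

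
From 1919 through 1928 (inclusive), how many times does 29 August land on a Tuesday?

1

Day of week of August 29 in each year:
1919: Fri, 1920: Sun, 1921: Mon, 1922: Tue ✓, 1923: Wed, 1924: Fri, 1925: Sat, 1926: Sun, 1927: Mon, 1928: Wed
Tuesdays: 1922.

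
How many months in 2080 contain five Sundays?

A month has five Sundays exactly when Sunday falls within its first (length − 28) days.
Jan: 31 days, starts Mon → 5 of Mon, Tue, Wed
Feb: 29 days, starts Thu → 5 of Thu
Mar: 31 days, starts Fri → 5 of Fri, Sat, Sun ✓
Apr: 30 days, starts Mon → 5 of Mon, Tue
May: 31 days, starts Wed → 5 of Wed, Thu, Fri
Jun: 30 days, starts Sat → 5 of Sat, Sun ✓
Jul: 31 days, starts Mon → 5 of Mon, Tue, Wed
Aug: 31 days, starts Thu → 5 of Thu, Fri, Sat
Sep: 30 days, starts Sun → 5 of Sun, Mon ✓
Oct: 31 days, starts Tue → 5 of Tue, Wed, Thu
Nov: 30 days, starts Fri → 5 of Fri, Sat
Dec: 31 days, starts Sun → 5 of Sun, Mon, Tue ✓
Months with five Sundays: Mar, Jun, Sep, Dec.

4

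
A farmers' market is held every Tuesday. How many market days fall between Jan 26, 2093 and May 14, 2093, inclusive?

16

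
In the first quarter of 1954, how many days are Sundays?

13

January 1, 1954 is a Friday.
That's 90 days from start to end, counting both.
90 = 7 × 12 + 6, so there are 12 full weeks plus 6 extra days.
Each full week contributes one Sunday: 12 so far.
The 6 extra days are Fri, Sat, Sun, Mon, Tue, Wed — 1 of them qualifies.
Total: 12 + 1 = 13.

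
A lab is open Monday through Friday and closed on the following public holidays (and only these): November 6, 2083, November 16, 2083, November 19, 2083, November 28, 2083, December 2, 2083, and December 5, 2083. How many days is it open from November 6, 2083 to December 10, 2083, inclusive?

22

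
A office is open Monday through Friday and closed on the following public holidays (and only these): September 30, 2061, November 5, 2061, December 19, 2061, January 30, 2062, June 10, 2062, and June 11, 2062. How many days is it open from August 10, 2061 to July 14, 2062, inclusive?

August 10, 2061 is a Wednesday.
That's 339 days from start to end, counting both.
339 = 7 × 48 + 3, so there are 48 full weeks plus 3 extra days.
Each full week contributes 5 weekdays (Mon–Fri): 48 × 5 = 240.
The 3 extra days are Wed, Thu, Fri — 3 of them qualify.
Total: 240 + 3 = 243.
Holidays: September 30, 2061 (Fri); November 5, 2061 (Sat); December 19, 2061 (Mon); January 30, 2062 (Mon); June 10, 2062 (Sat); June 11, 2062 (Sun).
3 of the 6 holidays fall on weekdays; the rest are weekends and were already excluded.
Business days: 243 − 3 = 240.

240 working days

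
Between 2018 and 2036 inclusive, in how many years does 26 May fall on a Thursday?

2

Day of week of May 26 in each year:
2018: Sat, 2019: Sun, 2020: Tue, 2021: Wed, 2022: Thu ✓, 2023: Fri, 2024: Sun, 2025: Mon, 2026: Tue, 2027: Wed, 2028: Fri, 2029: Sat, 2030: Sun, 2031: Mon, 2032: Wed, 2033: Thu ✓, 2034: Fri, 2035: Sat, 2036: Mon
Thursdays: 2022, 2033.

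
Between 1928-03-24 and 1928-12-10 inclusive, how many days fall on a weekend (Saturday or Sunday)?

76

1928-03-24 is a Saturday.
That's 262 days from start to end, counting both.
262 = 7 × 37 + 3, so there are 37 full weeks plus 3 extra days.
Each full week contributes 2 weekend days (Sat, Sun): 37 × 2 = 74.
The 3 extra days are Saturday, Sunday, Monday — 2 of them qualify.
Total: 74 + 2 = 76.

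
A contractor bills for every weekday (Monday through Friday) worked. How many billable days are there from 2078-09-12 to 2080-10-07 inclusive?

2078-09-12 is a Monday.
From 2078-09-12 to 2080-10-07 is 757 days inclusive.
757 = 7 × 108 + 1, so there are 108 full weeks plus 1 extra day.
Each full week contributes 5 weekdays (Mon–Fri): 108 × 5 = 540.
The 1 extra day is Monday — 1 of them qualifies.
Total: 540 + 1 = 541.

541 weekdays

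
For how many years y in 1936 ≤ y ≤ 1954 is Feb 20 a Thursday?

Day of week of February 20 in each year:
1936: Thu ✓, 1937: Sat, 1938: Sun, 1939: Mon, 1940: Tue, 1941: Thu ✓, 1942: Fri, 1943: Sat, 1944: Sun, 1945: Tue, 1946: Wed, 1947: Thu ✓, 1948: Fri, 1949: Sun, 1950: Mon, 1951: Tue, 1952: Wed, 1953: Fri, 1954: Sat
Thursdays: 1936, 1941, 1947.

3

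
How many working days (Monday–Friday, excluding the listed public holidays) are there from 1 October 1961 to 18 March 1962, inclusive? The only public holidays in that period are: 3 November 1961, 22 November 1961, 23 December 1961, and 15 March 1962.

117

1 October 1961 is a Sunday.
From 1 October 1961 to 18 March 1962 is 169 days inclusive.
169 = 7 × 24 + 1, so there are 24 full weeks plus 1 extra day.
Each full week contributes 5 weekdays (Mon–Fri): 24 × 5 = 120.
The 1 extra day is Sun — none qualify.
Total: 120 + 0 = 120.
Holidays: 3 November 1961 (Fri); 22 November 1961 (Wed); 23 December 1961 (Sat); 15 March 1962 (Thu).
3 of the 4 holidays fall on weekdays; the rest are weekends and were already excluded.
Business days: 120 − 3 = 117.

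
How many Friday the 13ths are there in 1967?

The 13th falls on a Friday when the month's 13th has weekday Fri.
Jan 13 is Fri ✓; Feb 13 is Mon; Mar 13 is Mon; Apr 13 is Thu; May 13 is Sat; Jun 13 is Tue; Jul 13 is Thu; Aug 13 is Sun; Sep 13 is Wed; Oct 13 is Fri ✓; Nov 13 is Mon; Dec 13 is Wed.
Friday the 13ths: Jan, Oct.

2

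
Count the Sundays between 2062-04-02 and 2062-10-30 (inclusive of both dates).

31 Sundays

2062-04-02 is a Sunday.
The range spans 212 days (inclusive of both endpoints).
212 = 7 × 30 + 2, so there are 30 full weeks plus 2 extra days.
Each full week contributes one Sunday: 30 so far.
The 2 extra days are Sunday, Monday — 1 of them qualifies.
Total: 30 + 1 = 31.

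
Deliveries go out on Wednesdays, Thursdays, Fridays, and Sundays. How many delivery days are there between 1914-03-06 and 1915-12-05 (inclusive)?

1914-03-06 is a Friday.
From 1914-03-06 to 1915-12-05 is 640 days inclusive.
640 = 7 × 91 + 3, so there are 91 full weeks plus 3 extra days.
Each full week contributes 4 days from the set (Wed, Thu, Fri, Sun): 91 × 4 = 364.
The 3 extra days are Fri, Sat, Sun — 2 of them qualify.
Total: 364 + 2 = 366.

366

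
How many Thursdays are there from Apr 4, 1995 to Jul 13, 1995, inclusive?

Apr 4, 1995 is a Tuesday.
That's 101 days from start to end, counting both.
101 = 7 × 14 + 3, so there are 14 full weeks plus 3 extra days.
Each full week contributes one Thursday: 14 so far.
The 3 extra days are Tue, Wed, Thu — 1 of them qualifies.
Total: 14 + 1 = 15.

15 Thursdays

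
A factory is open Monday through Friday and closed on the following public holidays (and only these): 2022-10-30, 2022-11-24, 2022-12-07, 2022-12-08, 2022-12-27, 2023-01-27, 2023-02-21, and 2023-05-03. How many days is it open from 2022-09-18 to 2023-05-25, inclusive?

2022-09-18 is a Sunday.
From 2022-09-18 to 2023-05-25 is 250 days inclusive.
250 = 7 × 35 + 5, so there are 35 full weeks plus 5 extra days.
Each full week contributes 5 weekdays (Mon–Fri): 35 × 5 = 175.
The 5 extra days are Sun, Mon, Tue, Wed, Thu — 4 of them qualify.
Total: 175 + 4 = 179.
Holidays: 2022-10-30 (Sun); 2022-11-24 (Thu); 2022-12-07 (Wed); 2022-12-08 (Thu); 2022-12-27 (Tue); 2023-01-27 (Fri); 2023-02-21 (Tue); 2023-05-03 (Wed).
7 of the 8 holidays fall on weekdays; the rest are weekends and were already excluded.
Business days: 179 − 7 = 172.

172 working days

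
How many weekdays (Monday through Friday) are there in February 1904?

Feb 1, 1904 is a Monday.
The range spans 29 days (inclusive of both endpoints).
29 = 7 × 4 + 1, so there are 4 full weeks plus 1 extra day.
Each full week contributes 5 weekdays (Mon–Fri): 4 × 5 = 20.
The 1 extra day is Mon — 1 of them qualifies.
Total: 20 + 1 = 21.

21 weekdays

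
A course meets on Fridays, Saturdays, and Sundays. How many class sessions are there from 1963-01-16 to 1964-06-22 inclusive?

1963-01-16 is a Wednesday.
From 1963-01-16 to 1964-06-22 is 524 days inclusive.
524 = 7 × 74 + 6, so there are 74 full weeks plus 6 extra days.
Each full week contributes 3 days from the set (Fri, Sat, Sun): 74 × 3 = 222.
The 6 extra days are Wed, Thu, Fri, Sat, Sun, Mon — 3 of them qualify.
Total: 222 + 3 = 225.

225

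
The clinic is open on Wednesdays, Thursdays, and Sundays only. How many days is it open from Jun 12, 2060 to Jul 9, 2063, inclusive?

Jun 12, 2060 is a Saturday.
The range spans 1123 days (inclusive of both endpoints).
1123 = 7 × 160 + 3, so there are 160 full weeks plus 3 extra days.
Each full week contributes 3 days from the set (Wed, Thu, Sun): 160 × 3 = 480.
The 3 extra days are Saturday, Sunday, Monday — 1 of them qualifies.
Total: 480 + 1 = 481.

481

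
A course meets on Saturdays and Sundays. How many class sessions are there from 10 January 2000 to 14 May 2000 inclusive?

36

10 January 2000 is a Monday.
The range spans 126 days (inclusive of both endpoints).
126 = 7 × 18, so the span is exactly 18 full weeks.
Each full week contributes 2 days from the set (Sat, Sun): 18 × 2 = 36.
Total: 36.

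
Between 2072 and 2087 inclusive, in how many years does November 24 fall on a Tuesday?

2

Day of week of November 24 in each year:
2072: Thu, 2073: Fri, 2074: Sat, 2075: Sun, 2076: Tue ✓, 2077: Wed, 2078: Thu, 2079: Fri, 2080: Sun, 2081: Mon, 2082: Tue ✓, 2083: Wed, 2084: Fri, 2085: Sat, 2086: Sun, 2087: Mon
Tuesdays: 2076, 2082.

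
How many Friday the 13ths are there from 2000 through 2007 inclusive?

13

Friday-the-13ths by year:
2000: Oct
2001: Apr, Jul
2002: Sep, Dec
2003: Jun
2004: Feb, Aug
2005: May
2006: Jan, Oct
2007: Apr, Jul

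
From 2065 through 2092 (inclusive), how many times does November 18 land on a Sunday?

4

Day of week of November 18 in each year:
2065: Wed, 2066: Thu, 2067: Fri, 2068: Sun ✓, 2069: Mon, 2070: Tue, 2071: Wed, 2072: Fri, 2073: Sat, 2074: Sun ✓, 2075: Mon, 2076: Wed, 2077: Thu, 2078: Fri, 2079: Sat, 2080: Mon, 2081: Tue, 2082: Wed, 2083: Thu, 2084: Sat, 2085: Sun ✓, 2086: Mon, 2087: Tue, 2088: Thu, 2089: Fri, 2090: Sat, 2091: Sun ✓, 2092: Tue
Sundays: 2068, 2074, 2085, 2091.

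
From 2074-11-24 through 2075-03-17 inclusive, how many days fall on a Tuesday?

16

2074-11-24 is a Saturday.
That's 114 days from start to end, counting both.
114 = 7 × 16 + 2, so there are 16 full weeks plus 2 extra days.
Each full week contributes one Tuesday: 16 so far.
The 2 extra days are Saturday, Sunday — none qualify.
Total: 16 + 0 = 16.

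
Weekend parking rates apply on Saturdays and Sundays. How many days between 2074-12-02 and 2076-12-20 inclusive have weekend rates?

215

2074-12-02 is a Sunday.
From 2074-12-02 to 2076-12-20 is 750 days inclusive.
750 = 7 × 107 + 1, so there are 107 full weeks plus 1 extra day.
Each full week contributes 2 weekend days (Sat, Sun): 107 × 2 = 214.
The 1 extra day is Sun — 1 of them qualifies.
Total: 214 + 1 = 215.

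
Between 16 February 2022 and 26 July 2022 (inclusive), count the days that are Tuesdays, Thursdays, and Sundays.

69

16 February 2022 is a Wednesday.
From 16 February 2022 to 26 July 2022 is 161 days inclusive.
161 = 7 × 23, so the span is exactly 23 full weeks.
Each full week contributes 3 days from the set (Tue, Thu, Sun): 23 × 3 = 69.
Total: 69.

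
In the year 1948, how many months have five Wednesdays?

A month has five Wednesdays exactly when Wednesday falls within its first (length − 28) days.
Jan: 31 days, starts Thu → 5 of Thu, Fri, Sat
Feb: 29 days, starts Sun → 5 of Sun
Mar: 31 days, starts Mon → 5 of Mon, Tue, Wed ✓
Apr: 30 days, starts Thu → 5 of Thu, Fri
May: 31 days, starts Sat → 5 of Sat, Sun, Mon
Jun: 30 days, starts Tue → 5 of Tue, Wed ✓
Jul: 31 days, starts Thu → 5 of Thu, Fri, Sat
Aug: 31 days, starts Sun → 5 of Sun, Mon, Tue
Sep: 30 days, starts Wed → 5 of Wed, Thu ✓
Oct: 31 days, starts Fri → 5 of Fri, Sat, Sun
Nov: 30 days, starts Mon → 5 of Mon, Tue
Dec: 31 days, starts Wed → 5 of Wed, Thu, Fri ✓
Months with five Wednesdays: Mar, Jun, Sep, Dec.

4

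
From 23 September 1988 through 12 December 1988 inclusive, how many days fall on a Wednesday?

23 September 1988 is a Friday.
From 23 September 1988 to 12 December 1988 is 81 days inclusive.
81 = 7 × 11 + 4, so there are 11 full weeks plus 4 extra days.
Each full week contributes one Wednesday: 11 so far.
The 4 extra days are Fri, Sat, Sun, Mon — none qualify.
Total: 11 + 0 = 11.

11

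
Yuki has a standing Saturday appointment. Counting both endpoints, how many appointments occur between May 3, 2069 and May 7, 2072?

158

May 3, 2069 is a Friday.
The range spans 1101 days (inclusive of both endpoints).
1101 = 7 × 157 + 2, so there are 157 full weeks plus 2 extra days.
Each full week contributes one Saturday: 157 so far.
The 2 extra days are Friday, Saturday — 1 of them qualifies.
Total: 157 + 1 = 158.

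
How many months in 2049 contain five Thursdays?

4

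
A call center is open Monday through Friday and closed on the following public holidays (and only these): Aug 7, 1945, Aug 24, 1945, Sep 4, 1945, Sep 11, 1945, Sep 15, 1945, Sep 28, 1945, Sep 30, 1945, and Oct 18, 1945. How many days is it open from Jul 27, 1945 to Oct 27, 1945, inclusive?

60

Jul 27, 1945 is a Friday.
From Jul 27, 1945 to Oct 27, 1945 is 93 days inclusive.
93 = 7 × 13 + 2, so there are 13 full weeks plus 2 extra days.
Each full week contributes 5 weekdays (Mon–Fri): 13 × 5 = 65.
The 2 extra days are Fri, Sat — 1 of them qualifies.
Total: 65 + 1 = 66.
Holidays: Aug 7, 1945 (Tue); Aug 24, 1945 (Fri); Sep 4, 1945 (Tue); Sep 11, 1945 (Tue); Sep 15, 1945 (Sat); Sep 28, 1945 (Fri); Sep 30, 1945 (Sun); Oct 18, 1945 (Thu).
6 of the 8 holidays fall on weekdays; the rest are weekends and were already excluded.
Business days: 66 − 6 = 60.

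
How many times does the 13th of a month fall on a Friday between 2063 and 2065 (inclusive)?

Friday-the-13ths by year:
2063: Apr, Jul
2064: Jun
2065: Feb, Mar, Nov

6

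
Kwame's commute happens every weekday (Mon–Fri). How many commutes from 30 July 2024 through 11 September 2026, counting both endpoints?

30 July 2024 is a Tuesday.
The range spans 774 days (inclusive of both endpoints).
774 = 7 × 110 + 4, so there are 110 full weeks plus 4 extra days.
Each full week contributes 5 weekdays (Mon–Fri): 110 × 5 = 550.
The 4 extra days are Tue, Wed, Thu, Fri — 4 of them qualify.
Total: 550 + 4 = 554.

554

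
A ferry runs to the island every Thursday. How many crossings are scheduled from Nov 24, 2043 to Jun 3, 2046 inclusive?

132 Thursdays

Nov 24, 2043 is a Tuesday.
From Nov 24, 2043 to Jun 3, 2046 is 923 days inclusive.
923 = 7 × 131 + 6, so there are 131 full weeks plus 6 extra days.
Each full week contributes one Thursday: 131 so far.
The 6 extra days are Tuesday, Wednesday, Thursday, Friday, Saturday, Sunday — 1 of them qualifies.
Total: 131 + 1 = 132.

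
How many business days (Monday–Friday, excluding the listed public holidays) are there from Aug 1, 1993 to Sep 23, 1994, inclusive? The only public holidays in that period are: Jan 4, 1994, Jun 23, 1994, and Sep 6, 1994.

Aug 1, 1993 is a Sunday.
The range spans 419 days (inclusive of both endpoints).
419 = 7 × 59 + 6, so there are 59 full weeks plus 6 extra days.
Each full week contributes 5 weekdays (Mon–Fri): 59 × 5 = 295.
The 6 extra days are Sunday, Monday, Tuesday, Wednesday, Thursday, Friday — 5 of them qualify.
Total: 295 + 5 = 300.
Holidays: Jan 4, 1994 (Tue); Jun 23, 1994 (Thu); Sep 6, 1994 (Tue).
All 3 holidays fall on weekdays, so subtract 3.
Business days: 300 − 3 = 297.

297 business days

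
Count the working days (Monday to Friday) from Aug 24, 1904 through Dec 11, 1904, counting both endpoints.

Aug 24, 1904 is a Wednesday.
That's 110 days from start to end, counting both.
110 = 7 × 15 + 5, so there are 15 full weeks plus 5 extra days.
Each full week contributes 5 weekdays (Mon–Fri): 15 × 5 = 75.
The 5 extra days are Wed, Thu, Fri, Sat, Sun — 3 of them qualify.
Total: 75 + 3 = 78.

78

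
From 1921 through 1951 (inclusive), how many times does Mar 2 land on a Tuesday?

Day of week of March 2 in each year:
1921: Wed, 1922: Thu, 1923: Fri, 1924: Sun, 1925: Mon, 1926: Tue ✓, 1927: Wed, 1928: Fri, 1929: Sat, 1930: Sun, 1931: Mon, 1932: Wed, 1933: Thu, 1934: Fri, 1935: Sat, 1936: Mon, 1937: Tue ✓, 1938: Wed, 1939: Thu, 1940: Sat, 1941: Sun, 1942: Mon, 1943: Tue ✓, 1944: Thu, 1945: Fri, 1946: Sat, 1947: Sun, 1948: Tue ✓, 1949: Wed, 1950: Thu, 1951: Fri
Tuesdays: 1926, 1937, 1943, 1948.

4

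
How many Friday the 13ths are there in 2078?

The 13th falls on a Friday when the month's 13th has weekday Fri.
Jan 13 is Thu; Feb 13 is Sun; Mar 13 is Sun; Apr 13 is Wed; May 13 is Fri ✓; Jun 13 is Mon; Jul 13 is Wed; Aug 13 is Sat; Sep 13 is Tue; Oct 13 is Thu; Nov 13 is Sun; Dec 13 is Tue.
Friday the 13ths: May.

1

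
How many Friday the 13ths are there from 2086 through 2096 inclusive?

19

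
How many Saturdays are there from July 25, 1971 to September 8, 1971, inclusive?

July 25, 1971 is a Sunday.
From July 25, 1971 to September 8, 1971 is 46 days inclusive.
46 = 7 × 6 + 4, so there are 6 full weeks plus 4 extra days.
Each full week contributes one Saturday: 6 so far.
The 4 extra days are Sunday, Monday, Tuesday, Wednesday — none qualify.
Total: 6 + 0 = 6.

6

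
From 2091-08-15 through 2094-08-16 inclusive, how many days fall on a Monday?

2091-08-15 is a Wednesday.
The range spans 1098 days (inclusive of both endpoints).
1098 = 7 × 156 + 6, so there are 156 full weeks plus 6 extra days.
Each full week contributes one Monday: 156 so far.
The 6 extra days are Wed, Thu, Fri, Sat, Sun, Mon — 1 of them qualifies.
Total: 156 + 1 = 157.

157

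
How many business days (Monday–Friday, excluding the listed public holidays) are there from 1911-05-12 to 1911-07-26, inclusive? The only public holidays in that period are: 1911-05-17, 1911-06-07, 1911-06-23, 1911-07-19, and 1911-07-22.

1911-05-12 is a Friday.
From 1911-05-12 to 1911-07-26 is 76 days inclusive.
76 = 7 × 10 + 6, so there are 10 full weeks plus 6 extra days.
Each full week contributes 5 weekdays (Mon–Fri): 10 × 5 = 50.
The 6 extra days are Fri, Sat, Sun, Mon, Tue, Wed — 4 of them qualify.
Total: 50 + 4 = 54.
Holidays: 1911-05-17 (Wed); 1911-06-07 (Wed); 1911-06-23 (Fri); 1911-07-19 (Wed); 1911-07-22 (Sat).
4 of the 5 holidays fall on weekdays; the rest are weekends and were already excluded.
Business days: 54 − 4 = 50.

50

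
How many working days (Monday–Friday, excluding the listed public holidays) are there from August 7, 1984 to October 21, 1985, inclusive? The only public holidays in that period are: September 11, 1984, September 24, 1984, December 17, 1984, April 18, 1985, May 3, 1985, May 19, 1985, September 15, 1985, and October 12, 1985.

August 7, 1984 is a Tuesday.
That's 441 days from start to end, counting both.
441 = 7 × 63, so the span is exactly 63 full weeks.
Each full week contributes 5 weekdays (Mon–Fri): 63 × 5 = 315.
Total: 315.
Holidays: September 11, 1984 (Tue); September 24, 1984 (Mon); December 17, 1984 (Mon); April 18, 1985 (Thu); May 3, 1985 (Fri); May 19, 1985 (Sun); September 15, 1985 (Sun); October 12, 1985 (Sat).
5 of the 8 holidays fall on weekdays; the rest are weekends and were already excluded.
Business days: 315 − 5 = 310.

310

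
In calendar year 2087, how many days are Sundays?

2087-01-01 is a Wednesday.
From 2087-01-01 to 2087-12-31 is 365 days inclusive.
365 = 7 × 52 + 1, so there are 52 full weeks plus 1 extra day.
Each full week contributes one Sunday: 52 so far.
The 1 extra day is Wednesday — none qualify.
Total: 52 + 0 = 52.

52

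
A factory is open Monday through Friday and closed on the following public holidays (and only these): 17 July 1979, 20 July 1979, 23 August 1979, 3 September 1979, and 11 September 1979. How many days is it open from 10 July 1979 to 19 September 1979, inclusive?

47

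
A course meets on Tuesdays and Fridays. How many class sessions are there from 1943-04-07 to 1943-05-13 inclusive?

1943-04-07 is a Wednesday.
The range spans 37 days (inclusive of both endpoints).
37 = 7 × 5 + 2, so there are 5 full weeks plus 2 extra days.
Each full week contributes 2 days from the set (Tue, Fri): 5 × 2 = 10.
The 2 extra days are Wed, Thu — none qualify.
Total: 10 + 0 = 10.

10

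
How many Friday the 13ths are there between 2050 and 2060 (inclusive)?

18

Friday-the-13ths by year:
2050: May
2051: Jan, Oct
2052: Sep, Dec
2053: Jun
2054: Feb, Mar, Nov
2055: Aug
2056: Oct
2057: Apr, Jul
2058: Sep, Dec
2059: Jun
2060: Feb, Aug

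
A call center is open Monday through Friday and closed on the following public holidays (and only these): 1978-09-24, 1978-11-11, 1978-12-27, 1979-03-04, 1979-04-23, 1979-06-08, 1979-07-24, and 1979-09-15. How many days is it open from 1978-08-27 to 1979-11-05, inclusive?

307 business days

1978-08-27 is a Sunday.
The range spans 436 days (inclusive of both endpoints).
436 = 7 × 62 + 2, so there are 62 full weeks plus 2 extra days.
Each full week contributes 5 weekdays (Mon–Fri): 62 × 5 = 310.
The 2 extra days are Sunday, Monday — 1 of them qualifies.
Total: 310 + 1 = 311.
Holidays: 1978-09-24 (Sun); 1978-11-11 (Sat); 1978-12-27 (Wed); 1979-03-04 (Sun); 1979-04-23 (Mon); 1979-06-08 (Fri); 1979-07-24 (Tue); 1979-09-15 (Sat).
4 of the 8 holidays fall on weekdays; the rest are weekends and were already excluded.
Business days: 311 − 4 = 307.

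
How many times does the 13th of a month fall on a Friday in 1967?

The 13th falls on a Friday when the month's 13th has weekday Fri.
Jan 13 is Fri ✓; Feb 13 is Mon; Mar 13 is Mon; Apr 13 is Thu; May 13 is Sat; Jun 13 is Tue; Jul 13 is Thu; Aug 13 is Sun; Sep 13 is Wed; Oct 13 is Fri ✓; Nov 13 is Mon; Dec 13 is Wed.
Friday the 13ths: Jan, Oct.

2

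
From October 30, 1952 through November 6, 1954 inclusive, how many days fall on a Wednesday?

October 30, 1952 is a Thursday.
That's 738 days from start to end, counting both.
738 = 7 × 105 + 3, so there are 105 full weeks plus 3 extra days.
Each full week contributes one Wednesday: 105 so far.
The 3 extra days are Thu, Fri, Sat — none qualify.
Total: 105 + 0 = 105.

105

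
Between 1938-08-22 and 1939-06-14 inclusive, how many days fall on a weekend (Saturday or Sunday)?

84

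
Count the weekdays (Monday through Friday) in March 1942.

22

March 1, 1942 is a Sunday.
The range spans 31 days (inclusive of both endpoints).
31 = 7 × 4 + 3, so there are 4 full weeks plus 3 extra days.
Each full week contributes 5 weekdays (Mon–Fri): 4 × 5 = 20.
The 3 extra days are Sunday, Monday, Tuesday — 2 of them qualify.
Total: 20 + 2 = 22.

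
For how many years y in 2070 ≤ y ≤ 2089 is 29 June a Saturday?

3

Day of week of June 29 in each year:
2070: Sun, 2071: Mon, 2072: Wed, 2073: Thu, 2074: Fri, 2075: Sat ✓, 2076: Mon, 2077: Tue, 2078: Wed, 2079: Thu, 2080: Sat ✓, 2081: Sun, 2082: Mon, 2083: Tue, 2084: Thu, 2085: Fri, 2086: Sat ✓, 2087: Sun, 2088: Tue, 2089: Wed
Saturdays: 2075, 2080, 2086.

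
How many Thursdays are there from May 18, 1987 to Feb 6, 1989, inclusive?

May 18, 1987 is a Monday.
From May 18, 1987 to Feb 6, 1989 is 631 days inclusive.
631 = 7 × 90 + 1, so there are 90 full weeks plus 1 extra day.
Each full week contributes one Thursday: 90 so far.
The 1 extra day is Monday — none qualify.
Total: 90 + 0 = 90.

90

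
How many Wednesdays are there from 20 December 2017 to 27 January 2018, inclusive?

6

20 December 2017 is a Wednesday.
That's 39 days from start to end, counting both.
39 = 7 × 5 + 4, so there are 5 full weeks plus 4 extra days.
Each full week contributes one Wednesday: 5 so far.
The 4 extra days are Wed, Thu, Fri, Sat — 1 of them qualifies.
Total: 5 + 1 = 6.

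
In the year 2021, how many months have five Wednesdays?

4

A month has five Wednesdays exactly when Wednesday falls within its first (length − 28) days.
Jan: 31 days, starts Fri → 5 of Fri, Sat, Sun
Feb: 28 days, starts Mon → 5 of (none)
Mar: 31 days, starts Mon → 5 of Mon, Tue, Wed ✓
Apr: 30 days, starts Thu → 5 of Thu, Fri
May: 31 days, starts Sat → 5 of Sat, Sun, Mon
Jun: 30 days, starts Tue → 5 of Tue, Wed ✓
Jul: 31 days, starts Thu → 5 of Thu, Fri, Sat
Aug: 31 days, starts Sun → 5 of Sun, Mon, Tue
Sep: 30 days, starts Wed → 5 of Wed, Thu ✓
Oct: 31 days, starts Fri → 5 of Fri, Sat, Sun
Nov: 30 days, starts Mon → 5 of Mon, Tue
Dec: 31 days, starts Wed → 5 of Wed, Thu, Fri ✓
Months with five Wednesdays: Mar, Jun, Sep, Dec.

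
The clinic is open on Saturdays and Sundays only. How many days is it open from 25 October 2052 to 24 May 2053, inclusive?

61

25 October 2052 is a Friday.
That's 212 days from start to end, counting both.
212 = 7 × 30 + 2, so there are 30 full weeks plus 2 extra days.
Each full week contributes 2 days from the set (Sat, Sun): 30 × 2 = 60.
The 2 extra days are Friday, Saturday — 1 of them qualifies.
Total: 60 + 1 = 61.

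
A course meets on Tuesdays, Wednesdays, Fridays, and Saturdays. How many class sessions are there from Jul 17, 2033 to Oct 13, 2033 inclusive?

50

Jul 17, 2033 is a Sunday.
The range spans 89 days (inclusive of both endpoints).
89 = 7 × 12 + 5, so there are 12 full weeks plus 5 extra days.
Each full week contributes 4 days from the set (Tue, Wed, Fri, Sat): 12 × 4 = 48.
The 5 extra days are Sun, Mon, Tue, Wed, Thu — 2 of them qualify.
Total: 48 + 2 = 50.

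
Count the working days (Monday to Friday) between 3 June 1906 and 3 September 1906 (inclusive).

3 June 1906 is a Sunday.
The range spans 93 days (inclusive of both endpoints).
93 = 7 × 13 + 2, so there are 13 full weeks plus 2 extra days.
Each full week contributes 5 weekdays (Mon–Fri): 13 × 5 = 65.
The 2 extra days are Sunday, Monday — 1 of them qualifies.
Total: 65 + 1 = 66.

66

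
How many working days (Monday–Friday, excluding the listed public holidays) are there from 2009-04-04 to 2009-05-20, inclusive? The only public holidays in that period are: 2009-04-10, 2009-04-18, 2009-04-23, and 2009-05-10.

31 working days

2009-04-04 is a Saturday.
From 2009-04-04 to 2009-05-20 is 47 days inclusive.
47 = 7 × 6 + 5, so there are 6 full weeks plus 5 extra days.
Each full week contributes 5 weekdays (Mon–Fri): 6 × 5 = 30.
The 5 extra days are Sat, Sun, Mon, Tue, Wed — 3 of them qualify.
Total: 30 + 3 = 33.
Holidays: 2009-04-10 (Fri); 2009-04-18 (Sat); 2009-04-23 (Thu); 2009-05-10 (Sun).
2 of the 4 holidays fall on weekdays; the rest are weekends and were already excluded.
Business days: 33 − 2 = 31.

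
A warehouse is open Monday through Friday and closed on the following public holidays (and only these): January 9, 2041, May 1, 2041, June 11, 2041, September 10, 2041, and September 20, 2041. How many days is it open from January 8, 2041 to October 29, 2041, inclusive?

January 8, 2041 is a Tuesday.
From January 8, 2041 to October 29, 2041 is 295 days inclusive.
295 = 7 × 42 + 1, so there are 42 full weeks plus 1 extra day.
Each full week contributes 5 weekdays (Mon–Fri): 42 × 5 = 210.
The 1 extra day is Tuesday — 1 of them qualifies.
Total: 210 + 1 = 211.
Holidays: January 9, 2041 (Wed); May 1, 2041 (Wed); June 11, 2041 (Tue); September 10, 2041 (Tue); September 20, 2041 (Fri).
All 5 holidays fall on weekdays, so subtract 5.
Business days: 211 − 5 = 206.

206 business days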